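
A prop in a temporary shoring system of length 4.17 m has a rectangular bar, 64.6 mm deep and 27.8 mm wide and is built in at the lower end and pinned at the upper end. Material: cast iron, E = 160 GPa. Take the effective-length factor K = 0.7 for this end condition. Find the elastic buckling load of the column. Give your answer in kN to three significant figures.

P_cr ≈ 21.4 kN

Buckling occurs about the weak axis: I_min = h·b³/12 with b = 27.8 mm (the shorter side).
I_min = 64.6×27.8³/12 = 1.157×10^5 mm⁴
I = 1.157×10^5 mm⁴ = 1.157×10^-7 m⁴
Effective length L_e = K·L = 0.7 × 4.17 = 2.919 m
P_cr = π²EI / L_e² = π² × 160×10⁹ × 1.157×10^-7 / 2.919² = 2.144×10^4 N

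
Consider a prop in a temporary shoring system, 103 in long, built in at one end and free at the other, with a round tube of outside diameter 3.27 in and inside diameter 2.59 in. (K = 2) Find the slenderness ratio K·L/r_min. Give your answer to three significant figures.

d_o = 3.27 in, d_i = 2.59 in
I = π(d_o⁴ − d_i⁴)/64 = π(3.27⁴ − 2.590⁴)/64 = 3.404 in⁴
A = 3.130 in²;  r_min = √(I/A) = √(3.404/3.130) = 1.043 in
L_e = K·L = 2 × 103 = 206.0 in
λ = L_e / r_min = 206.00 / 1.043 = 198

λ ≈ 198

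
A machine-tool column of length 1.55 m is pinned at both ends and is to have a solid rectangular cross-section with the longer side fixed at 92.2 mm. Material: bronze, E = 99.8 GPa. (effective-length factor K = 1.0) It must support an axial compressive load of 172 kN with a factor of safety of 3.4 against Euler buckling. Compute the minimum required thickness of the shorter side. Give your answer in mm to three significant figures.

b ≈ 57.0 mm

Required P_cr = n·P = 3.4 × 172 = 584.8 kN
L_e = K·L = 1 × 1.55 = 1.550 m
Required I = P_cr·L_e²/(π²E) = 5.848×10^5 × 1.550² / (π² × 9.98×10^10) = 1.426×10^-6 m⁴
I_req = 1.426×10^6 mm⁴
Rectangle, weak axis: I_min = h·b³/12 with h = 92.2 mm fixed  ⇒  b = (12I/h)^(1/3) = 57.0 mm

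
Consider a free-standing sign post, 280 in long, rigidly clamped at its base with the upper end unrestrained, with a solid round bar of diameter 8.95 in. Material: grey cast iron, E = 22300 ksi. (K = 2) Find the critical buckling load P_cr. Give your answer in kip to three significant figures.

P_cr ≈ 221 kip

I = πd⁴/64 = π×8.95⁴/64 = 315.0 in⁴
Effective length L_e = K·L = 2 × 280 = 560.0 in
P_cr = π²EI / L_e² = π² × 22300×10³ × 315.0 / 560.0² = 2.211×10^5 lb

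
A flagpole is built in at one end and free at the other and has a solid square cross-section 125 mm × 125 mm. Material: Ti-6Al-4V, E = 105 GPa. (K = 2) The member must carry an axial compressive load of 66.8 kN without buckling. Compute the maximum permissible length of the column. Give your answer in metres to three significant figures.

L_max ≈ 8.88 m

I = a⁴/12 = 125⁴/12 = 2.035×10^7 mm⁴
I = 2.035×10^-5 m⁴
At the buckling limit P_cr = P = 6.680×10^4 N
From P_cr = π²EI/(K·L)²:  L = (1/K)·√(π²EI/P_cr) = (1/2)·√(π²×1.05×10^11×2.035×10^-5/6.680×10^4)
L = 8.88 m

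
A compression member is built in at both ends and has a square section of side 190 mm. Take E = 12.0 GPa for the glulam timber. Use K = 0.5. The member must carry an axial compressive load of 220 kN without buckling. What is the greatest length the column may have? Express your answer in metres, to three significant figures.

I = a⁴/12 = 190⁴/12 = 1.086×10^8 mm⁴
I = 1.086×10^-4 m⁴
At the buckling limit P_cr = P = 2.200×10^5 N
From P_cr = π²EI/(K·L)²:  L = (1/K)·√(π²EI/P_cr) = (1/0.5)·√(π²×1.20×10^10×1.086×10^-4/2.200×10^5)
L = 15.3 m

L_max ≈ 15.3 m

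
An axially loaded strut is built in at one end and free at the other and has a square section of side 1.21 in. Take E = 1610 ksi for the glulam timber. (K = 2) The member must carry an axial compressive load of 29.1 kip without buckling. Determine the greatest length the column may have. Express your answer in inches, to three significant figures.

L_max ≈ 4.94 in

I = a⁴/12 = 1.21⁴/12 = 0.1786 in⁴
At the buckling limit P_cr = P = 2.910×10^4 lb
From P_cr = π²EI/(K·L)²:  L = (1/K)·√(π²EI/P_cr) = (1/2)·√(π²×1.61×10^6×0.1786/2.910×10^4)
L = 4.94 in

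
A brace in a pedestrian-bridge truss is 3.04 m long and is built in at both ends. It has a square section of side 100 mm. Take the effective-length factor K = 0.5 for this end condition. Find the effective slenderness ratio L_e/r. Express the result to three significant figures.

λ ≈ 52.7

I = a⁴/12 = 100⁴/12 = 8.333×10^6 mm⁴
A = 1.000×10^4 mm²;  r_min = √(I/A) = √(8.333×10^6/1.000×10^4) = 28.87 mm
L_e = K·L = 0.5 × 3.04 m = 1.520 m = 1520.0 mm
λ = L_e / r_min = 1520.0 / 28.87 = 52.7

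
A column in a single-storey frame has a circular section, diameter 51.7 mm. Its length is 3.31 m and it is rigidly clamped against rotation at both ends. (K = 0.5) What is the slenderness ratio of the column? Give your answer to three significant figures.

I = πd⁴/64 = π×51.7⁴/64 = 3.507×10^5 mm⁴
A = 2.099×10^3 mm²;  r_min = √(I/A) = √(3.507×10^5/2.099×10^3) = 12.92 mm
L_e = K·L = 0.5 × 3.31 m = 1.655 m = 1655.0 mm
λ = L_e / r_min = 1655.0 / 12.92 = 128

λ ≈ 128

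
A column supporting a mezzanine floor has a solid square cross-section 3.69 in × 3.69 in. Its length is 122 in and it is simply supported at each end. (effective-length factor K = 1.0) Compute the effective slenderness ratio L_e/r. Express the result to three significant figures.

λ ≈ 115

I = a⁴/12 = 3.69⁴/12 = 15.45 in⁴
A = 13.62 in²;  r_min = √(I/A) = √(15.45/13.62) = 1.065 in
L_e = K·L = 1 × 122 = 122.0 in
λ = L_e / r_min = 122.00 / 1.065 = 115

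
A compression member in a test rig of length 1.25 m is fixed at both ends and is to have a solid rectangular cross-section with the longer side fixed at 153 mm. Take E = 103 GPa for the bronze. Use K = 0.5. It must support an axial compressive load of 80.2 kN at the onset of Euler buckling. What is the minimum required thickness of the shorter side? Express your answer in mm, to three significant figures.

L_e = K·L = 0.5 × 1.25 = 0.6250 m
Required I = P_cr·L_e²/(π²E) = 8.020×10^4 × 0.6250² / (π² × 1.03×10^11) = 3.082×10^-8 m⁴
I_req = 3.082×10^4 mm⁴
Rectangle, weak axis: I_min = h·b³/12 with h = 153 mm fixed  ⇒  b = (12I/h)^(1/3) = 13.4 mm

b ≈ 13.4 mm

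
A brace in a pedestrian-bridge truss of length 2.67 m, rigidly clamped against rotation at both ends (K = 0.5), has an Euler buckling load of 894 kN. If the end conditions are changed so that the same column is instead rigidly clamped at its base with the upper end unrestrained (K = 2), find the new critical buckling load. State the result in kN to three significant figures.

P_cr ≈ 55.9 kN

P_cr ∝ 1/K², so P_cr,new = P_cr,old × (K_old/K_new)² = 894 × (0.5/2)²
= 894 × 0.06250 = 55.9 kN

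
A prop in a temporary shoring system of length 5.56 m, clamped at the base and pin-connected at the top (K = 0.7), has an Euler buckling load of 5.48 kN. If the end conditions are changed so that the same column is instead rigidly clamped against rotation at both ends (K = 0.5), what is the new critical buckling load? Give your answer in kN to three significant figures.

P_cr ≈ 10.7 kN

P_cr ∝ 1/K², so P_cr,new = P_cr,old × (K_old/K_new)² = 5.48 × (0.7/0.5)²
= 5.48 × 1.960 = 10.7 kN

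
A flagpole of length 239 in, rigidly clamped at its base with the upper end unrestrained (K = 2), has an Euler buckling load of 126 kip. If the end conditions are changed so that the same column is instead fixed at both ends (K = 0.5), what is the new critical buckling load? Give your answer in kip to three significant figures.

P_cr ∝ 1/K², so P_cr,new = P_cr,old × (K_old/K_new)² = 126 × (2/0.5)²
= 126 × 16.00 = 2020 kip

P_cr ≈ 2020 kip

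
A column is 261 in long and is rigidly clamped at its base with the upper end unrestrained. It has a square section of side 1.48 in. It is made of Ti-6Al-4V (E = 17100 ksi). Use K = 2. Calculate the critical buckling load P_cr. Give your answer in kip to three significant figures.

I = a⁴/12 = 1.48⁴/12 = 0.3998 in⁴
Effective length L_e = K·L = 2 × 261 = 522.0 in
P_cr = π²EI / L_e² = π² × 17100×10³ × 0.3998 / 522.0² = 247.6 lb

P_cr ≈ 0.248 kip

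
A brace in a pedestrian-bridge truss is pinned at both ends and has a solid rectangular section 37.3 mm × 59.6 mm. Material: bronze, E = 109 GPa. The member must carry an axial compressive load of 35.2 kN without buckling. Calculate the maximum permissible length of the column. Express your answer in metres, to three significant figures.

L_max ≈ 2.81 m

Buckling occurs about the weak axis: I_min = h·b³/12 with b = 37.3 mm (the shorter side).
I_min = 59.6×37.3³/12 = 2.577×10^5 mm⁴
I = 2.577×10^-7 m⁴
At the buckling limit P_cr = P = 3.520×10^4 N
From P_cr = π²EI/(K·L)²:  L = (1/K)·√(π²EI/P_cr) = (1/1)·√(π²×1.09×10^11×2.577×10^-7/3.520×10^4)
L = 2.81 m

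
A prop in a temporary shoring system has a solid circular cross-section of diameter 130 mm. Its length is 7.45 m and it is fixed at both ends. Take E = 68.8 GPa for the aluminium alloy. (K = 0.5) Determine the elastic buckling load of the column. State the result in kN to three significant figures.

I = πd⁴/64 = π×130⁴/64 = 1.402×10^7 mm⁴
I = 1.402×10^7 mm⁴ = 1.402×10^-5 m⁴
Effective length L_e = K·L = 0.5 × 7.45 = 3.725 m
P_cr = π²EI / L_e² = π² × 68.8×10⁹ × 1.402×10^-5 / 3.725² = 6.861×10^5 N

P_cr ≈ 686 kN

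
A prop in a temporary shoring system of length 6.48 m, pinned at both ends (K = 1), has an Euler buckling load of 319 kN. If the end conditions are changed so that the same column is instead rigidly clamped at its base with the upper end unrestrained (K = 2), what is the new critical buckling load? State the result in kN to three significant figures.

P_cr ∝ 1/K², so P_cr,new = P_cr,old × (K_old/K_new)² = 319 × (1/2)²
= 319 × 0.2500 = 79.8 kN

P_cr ≈ 79.8 kN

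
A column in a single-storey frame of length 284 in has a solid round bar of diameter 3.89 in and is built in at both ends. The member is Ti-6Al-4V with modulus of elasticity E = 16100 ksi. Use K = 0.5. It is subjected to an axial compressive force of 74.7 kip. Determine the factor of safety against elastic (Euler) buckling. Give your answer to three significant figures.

n ≈ 1.19

I = πd⁴/64 = π×3.89⁴/64 = 11.24 in⁴
Effective length L_e = K·L = 0.5 × 284 = 142.0 in
P_cr = π²EI / L_e² = π² × 16100×10³ × 11.24 / 142.0² = 8.858×10^4 lb
Factor of safety n = P_cr / P = 88.576 / 74.7 = 1.19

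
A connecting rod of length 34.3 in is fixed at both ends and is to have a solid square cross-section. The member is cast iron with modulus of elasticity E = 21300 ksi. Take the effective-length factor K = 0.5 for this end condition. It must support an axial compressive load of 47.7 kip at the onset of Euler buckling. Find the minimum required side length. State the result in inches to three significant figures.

L_e = K·L = 0.5 × 34.3 = 17.15 in
Required I = P_cr·L_e²/(π²E) = 4.770×10^4 × 17.15² / (π² × 2.13×10^7) = 6.674×10^-2 in⁴
Solid square: I = a⁴/12  ⇒  a = (12I)^(1/4) = (12×6.674×10^-2)^(1/4) = 0.946 in

a ≈ 0.946 in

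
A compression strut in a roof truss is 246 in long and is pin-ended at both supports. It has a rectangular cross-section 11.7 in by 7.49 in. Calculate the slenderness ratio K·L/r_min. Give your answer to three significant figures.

Buckling occurs about the weak axis: I_min = h·b³/12 with b = 7.49 in (the shorter side).
I_min = 11.7×7.49³/12 = 409.7 in⁴
A = 87.63 in²;  r_min = √(I/A) = √(409.7/87.63) = 2.162 in
L_e = K·L = 1 × 246 = 246.0 in
λ = L_e / r_min = 246.00 / 2.162 = 114

λ ≈ 114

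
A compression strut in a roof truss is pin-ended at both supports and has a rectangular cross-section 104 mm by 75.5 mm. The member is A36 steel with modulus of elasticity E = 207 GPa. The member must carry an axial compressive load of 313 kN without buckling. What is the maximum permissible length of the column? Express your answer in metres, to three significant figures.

Buckling occurs about the weak axis: I_min = h·b³/12 with b = 75.5 mm (the shorter side).
I_min = 104×75.5³/12 = 3.730×10^6 mm⁴
I = 3.730×10^-6 m⁴
At the buckling limit P_cr = P = 3.130×10^5 N
From P_cr = π²EI/(K·L)²:  L = (1/K)·√(π²EI/P_cr) = (1/1)·√(π²×2.07×10^11×3.730×10^-6/3.130×10^5)
L = 4.93 m

L_max ≈ 4.93 m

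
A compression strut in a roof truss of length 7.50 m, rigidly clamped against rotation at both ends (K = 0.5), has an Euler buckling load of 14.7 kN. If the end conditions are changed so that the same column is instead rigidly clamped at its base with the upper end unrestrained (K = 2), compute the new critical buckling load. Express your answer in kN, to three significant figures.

P_cr ≈ 0.919 kN

P_cr ∝ 1/K², so P_cr,new = P_cr,old × (K_old/K_new)² = 14.7 × (0.5/2)²
= 14.7 × 0.06250 = 0.919 kN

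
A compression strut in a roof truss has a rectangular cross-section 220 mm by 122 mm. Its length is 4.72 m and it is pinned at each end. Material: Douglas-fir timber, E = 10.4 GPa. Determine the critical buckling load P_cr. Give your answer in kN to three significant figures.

P_cr ≈ 153 kN

Buckling occurs about the weak axis: I_min = h·b³/12 with b = 122 mm (the shorter side).
I_min = 220×122³/12 = 3.329×10^7 mm⁴
I = 3.329×10^7 mm⁴ = 3.329×10^-5 m⁴
Effective length L_e = K·L = 1 × 4.72 = 4.720 m
P_cr = π²EI / L_e² = π² × 10.4×10⁹ × 3.329×10^-5 / 4.720² = 1.534×10^5 N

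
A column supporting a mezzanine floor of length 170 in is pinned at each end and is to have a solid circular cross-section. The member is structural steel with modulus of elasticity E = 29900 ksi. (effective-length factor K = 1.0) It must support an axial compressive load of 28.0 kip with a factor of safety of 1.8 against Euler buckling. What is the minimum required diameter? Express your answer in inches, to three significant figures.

d ≈ 3.17 in

Required P_cr = n·P = 1.8 × 28.0 = 50.40 kip
L_e = K·L = 1 × 170 = 170.0 in
Required I = P_cr·L_e²/(π²E) = 5.040×10^4 × 170.0² / (π² × 2.99×10^7) = 4.936 in⁴
Solid circle: I = πd⁴/64  ⇒  d = (64I/π)^(1/4) = (64×4.936/π)^(1/4) = 3.17 in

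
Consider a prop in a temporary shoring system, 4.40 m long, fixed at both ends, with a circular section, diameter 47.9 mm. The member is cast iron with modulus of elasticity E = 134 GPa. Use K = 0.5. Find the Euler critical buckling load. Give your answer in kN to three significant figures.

I = πd⁴/64 = π×47.9⁴/64 = 2.584×10^5 mm⁴
I = 2.584×10^5 mm⁴ = 2.584×10^-7 m⁴
Effective length L_e = K·L = 0.5 × 4.40 = 2.200 m
P_cr = π²EI / L_e² = π² × 134×10⁹ × 2.584×10^-7 / 2.200² = 7.061×10^4 N

P_cr ≈ 70.6 kN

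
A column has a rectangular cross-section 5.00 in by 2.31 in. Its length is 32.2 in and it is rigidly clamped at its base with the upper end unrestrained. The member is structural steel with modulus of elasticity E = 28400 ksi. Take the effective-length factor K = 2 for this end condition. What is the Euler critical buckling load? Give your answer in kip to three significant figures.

Buckling occurs about the weak axis: I_min = h·b³/12 with b = 2.31 in (the shorter side).
I_min = 5.00×2.31³/12 = 5.136 in⁴
Effective length L_e = K·L = 2 × 32.2 = 64.40 in
P_cr = π²EI / L_e² = π² × 28400×10³ × 5.136 / 64.40² = 3.471×10^5 lb

P_cr ≈ 347 kip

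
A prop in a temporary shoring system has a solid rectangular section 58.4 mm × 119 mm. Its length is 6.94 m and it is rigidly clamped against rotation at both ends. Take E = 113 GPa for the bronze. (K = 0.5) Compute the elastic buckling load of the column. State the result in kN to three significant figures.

P_cr ≈ 183 kN

Buckling occurs about the weak axis: I_min = h·b³/12 with b = 58.4 mm (the shorter side).
I_min = 119×58.4³/12 = 1.975×10^6 mm⁴
I = 1.975×10^6 mm⁴ = 1.975×10^-6 m⁴
Effective length L_e = K·L = 0.5 × 6.94 = 3.470 m
P_cr = π²EI / L_e² = π² × 113×10⁹ × 1.975×10^-6 / 3.470² = 1.829×10^5 N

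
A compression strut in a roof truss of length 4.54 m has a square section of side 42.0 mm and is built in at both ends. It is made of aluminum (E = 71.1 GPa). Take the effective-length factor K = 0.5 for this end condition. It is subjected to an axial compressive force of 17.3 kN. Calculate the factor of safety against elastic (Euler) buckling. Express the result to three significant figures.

I = a⁴/12 = 42.0⁴/12 = 2.593×10^5 mm⁴
I = 2.593×10^5 mm⁴ = 2.593×10^-7 m⁴
Effective length L_e = K·L = 0.5 × 4.54 = 2.270 m
P_cr = π²EI / L_e² = π² × 71.1×10⁹ × 2.593×10^-7 / 2.270² = 3.531×10^4 N
Factor of safety n = P_cr / P = 35.313 / 17.3 = 2.04

n ≈ 2.04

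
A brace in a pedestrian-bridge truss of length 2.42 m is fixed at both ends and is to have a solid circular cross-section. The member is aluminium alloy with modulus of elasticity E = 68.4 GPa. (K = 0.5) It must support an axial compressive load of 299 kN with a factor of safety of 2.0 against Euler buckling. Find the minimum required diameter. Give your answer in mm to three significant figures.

d ≈ 71.7 mm

Required P_cr = n·P = 2.0 × 299 = 598.0 kN
L_e = K·L = 0.5 × 2.42 = 1.210 m
Required I = P_cr·L_e²/(π²E) = 5.980×10^5 × 1.210² / (π² × 6.84×10^10) = 1.297×10^-6 m⁴
I_req = 1.297×10^6 mm⁴
Solid circle: I = πd⁴/64  ⇒  d = (64I/π)^(1/4) = (64×1.297×10^6/π)^(1/4) = 71.7 mm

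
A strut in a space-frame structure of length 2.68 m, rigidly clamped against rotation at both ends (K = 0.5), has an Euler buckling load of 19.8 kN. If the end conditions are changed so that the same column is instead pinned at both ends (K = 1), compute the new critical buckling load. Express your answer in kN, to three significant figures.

P_cr ∝ 1/K², so P_cr,new = P_cr,old × (K_old/K_new)² = 19.8 × (0.5/1)²
= 19.8 × 0.2500 = 4.95 kN

P_cr ≈ 4.95 kN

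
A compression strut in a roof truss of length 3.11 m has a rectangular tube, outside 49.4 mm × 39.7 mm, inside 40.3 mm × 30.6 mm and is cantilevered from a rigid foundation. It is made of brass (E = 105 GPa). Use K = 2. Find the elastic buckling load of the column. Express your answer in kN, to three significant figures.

Weak-axis I_min = (h_o·b_o³ − h_i·b_i³)/12 with b_o = 39.7, b_i = 30.60 mm (shorter outer/inner sides).
I_min = (49.4×39.7³ − 40.30×30.60³)/12 = 1.614×10^5 mm⁴
I = 1.614×10^5 mm⁴ = 1.614×10^-7 m⁴
Effective length L_e = K·L = 2 × 3.11 = 6.220 m
P_cr = π²EI / L_e² = π² × 105×10⁹ × 1.614×10^-7 / 6.220² = 4.322×10^3 N

P_cr ≈ 4.32 kN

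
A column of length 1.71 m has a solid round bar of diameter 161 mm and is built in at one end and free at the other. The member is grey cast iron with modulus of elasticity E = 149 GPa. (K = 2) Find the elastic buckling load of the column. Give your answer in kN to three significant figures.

P_cr ≈ 4150 kN

I = πd⁴/64 = π×161⁴/64 = 3.298×10^7 mm⁴
I = 3.298×10^7 mm⁴ = 3.298×10^-5 m⁴
Effective length L_e = K·L = 2 × 1.71 = 3.420 m
P_cr = π²EI / L_e² = π² × 149×10⁹ × 3.298×10^-5 / 3.420² = 4.147×10^6 N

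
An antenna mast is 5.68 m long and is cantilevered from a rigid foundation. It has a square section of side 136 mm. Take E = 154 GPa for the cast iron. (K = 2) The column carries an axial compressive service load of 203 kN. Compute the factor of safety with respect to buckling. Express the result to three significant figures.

n ≈ 1.65

I = a⁴/12 = 136⁴/12 = 2.851×10^7 mm⁴
I = 2.851×10^7 mm⁴ = 2.851×10^-5 m⁴
Effective length L_e = K·L = 2 × 5.68 = 11.36 m
P_cr = π²EI / L_e² = π² × 154×10⁹ × 2.851×10^-5 / 11.36² = 3.358×10^5 N
Factor of safety n = P_cr / P = 335.77 / 203 = 1.65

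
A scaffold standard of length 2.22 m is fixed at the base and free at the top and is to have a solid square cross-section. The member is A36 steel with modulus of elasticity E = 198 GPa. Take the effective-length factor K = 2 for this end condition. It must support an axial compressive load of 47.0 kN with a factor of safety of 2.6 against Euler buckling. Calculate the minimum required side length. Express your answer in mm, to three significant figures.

Required P_cr = n·P = 2.6 × 47.0 = 122.2 kN
L_e = K·L = 2 × 2.22 = 4.440 m
Required I = P_cr·L_e²/(π²E) = 1.222×10^5 × 4.440² / (π² × 1.98×10^11) = 1.233×10^-6 m⁴
I_req = 1.233×10^6 mm⁴
Solid square: I = a⁴/12  ⇒  a = (12I)^(1/4) = (12×1.233×10^6)^(1/4) = 62.0 mm

a ≈ 62.0 mm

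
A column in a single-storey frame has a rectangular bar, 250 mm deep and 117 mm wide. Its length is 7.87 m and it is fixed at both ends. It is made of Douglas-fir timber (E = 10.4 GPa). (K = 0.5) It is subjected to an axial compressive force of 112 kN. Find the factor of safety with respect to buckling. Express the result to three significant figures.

Buckling occurs about the weak axis: I_min = h·b³/12 with b = 117 mm (the shorter side).
I_min = 250×117³/12 = 3.337×10^7 mm⁴
I = 3.337×10^7 mm⁴ = 3.337×10^-5 m⁴
Effective length L_e = K·L = 0.5 × 7.87 = 3.935 m
P_cr = π²EI / L_e² = π² × 10.4×10⁹ × 3.337×10^-5 / 3.935² = 2.212×10^5 N
Factor of safety n = P_cr / P = 221.19 / 112 = 1.97

n ≈ 1.97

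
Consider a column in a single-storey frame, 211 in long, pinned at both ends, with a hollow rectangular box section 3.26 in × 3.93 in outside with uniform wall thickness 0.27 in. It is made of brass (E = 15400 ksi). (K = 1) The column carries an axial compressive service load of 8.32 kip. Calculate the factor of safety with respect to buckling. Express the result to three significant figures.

Inner dimensions: h_i = 3.93 − 2×0.27 = 3.390 in, b_i = 3.26 − 2×0.27 = 2.720 in
Weak-axis I_min = (h_o·b_o³ − h_i·b_i³)/12 with b_o = 3.26, b_i = 2.720 in (shorter outer/inner sides).
I_min = (3.93×3.26³ − 3.390×2.720³)/12 = 5.662 in⁴
Effective length L_e = K·L = 1 × 211 = 211.0 in
P_cr = π²EI / L_e² = π² × 15400×10³ × 5.662 / 211.0² = 1.933×10^4 lb
Factor of safety n = P_cr / P = 19.328 / 8.32 = 2.32

n ≈ 2.32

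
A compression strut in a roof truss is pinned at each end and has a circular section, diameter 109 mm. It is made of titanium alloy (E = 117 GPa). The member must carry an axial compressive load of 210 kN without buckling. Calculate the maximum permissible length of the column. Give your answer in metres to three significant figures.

I = πd⁴/64 = π×109⁴/64 = 6.929×10^6 mm⁴
I = 6.929×10^-6 m⁴
At the buckling limit P_cr = P = 2.100×10^5 N
From P_cr = π²EI/(K·L)²:  L = (1/K)·√(π²EI/P_cr) = (1/1)·√(π²×1.17×10^11×6.929×10^-6/2.100×10^5)
L = 6.17 m

L_max ≈ 6.17 m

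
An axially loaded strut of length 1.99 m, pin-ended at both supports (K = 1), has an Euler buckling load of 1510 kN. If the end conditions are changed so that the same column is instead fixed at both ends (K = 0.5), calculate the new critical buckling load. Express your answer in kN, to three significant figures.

P_cr ∝ 1/K², so P_cr,new = P_cr,old × (K_old/K_new)² = 1510 × (1/0.5)²
= 1510 × 4.000 = 6040 kN

P_cr ≈ 6040 kN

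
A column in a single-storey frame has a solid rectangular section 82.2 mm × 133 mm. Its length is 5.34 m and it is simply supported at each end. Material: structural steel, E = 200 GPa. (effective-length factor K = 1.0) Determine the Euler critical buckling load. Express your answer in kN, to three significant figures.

P_cr ≈ 426 kN

Buckling occurs about the weak axis: I_min = h·b³/12 with b = 82.2 mm (the shorter side).
I_min = 133×82.2³/12 = 6.156×10^6 mm⁴
I = 6.156×10^6 mm⁴ = 6.156×10^-6 m⁴
Effective length L_e = K·L = 1 × 5.34 = 5.340 m
P_cr = π²EI / L_e² = π² × 200×10⁹ × 6.156×10^-6 / 5.340² = 4.261×10^5 N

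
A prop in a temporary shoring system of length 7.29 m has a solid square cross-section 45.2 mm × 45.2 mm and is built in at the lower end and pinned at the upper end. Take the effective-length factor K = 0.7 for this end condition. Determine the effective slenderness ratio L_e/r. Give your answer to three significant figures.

I = a⁴/12 = 45.2⁴/12 = 3.478×10^5 mm⁴
A = 2.043×10^3 mm²;  r_min = √(I/A) = √(3.478×10^5/2.043×10^3) = 13.05 mm
L_e = K·L = 0.7 × 7.29 m = 5.103 m = 5103.0 mm
λ = L_e / r_min = 5103.0 / 13.05 = 391

λ ≈ 391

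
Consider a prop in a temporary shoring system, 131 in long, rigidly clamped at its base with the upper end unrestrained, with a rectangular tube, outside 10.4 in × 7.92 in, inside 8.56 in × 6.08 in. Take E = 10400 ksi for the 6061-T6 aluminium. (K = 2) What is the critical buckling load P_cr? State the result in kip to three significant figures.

P_cr ≈ 404 kip

Weak-axis I_min = (h_o·b_o³ − h_i·b_i³)/12 with b_o = 7.92, b_i = 6.080 in (shorter outer/inner sides).
I_min = (10.4×7.92³ − 8.560×6.080³)/12 = 270.2 in⁴
Effective length L_e = K·L = 2 × 131 = 262.0 in
P_cr = π²EI / L_e² = π² × 10400×10³ × 270.2 / 262.0² = 4.041×10^5 lb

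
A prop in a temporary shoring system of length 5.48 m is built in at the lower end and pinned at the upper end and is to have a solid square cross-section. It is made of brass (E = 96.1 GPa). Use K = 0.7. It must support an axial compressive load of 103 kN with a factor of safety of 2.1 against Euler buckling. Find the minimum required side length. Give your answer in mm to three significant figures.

a ≈ 79.7 mm

Required P_cr = n·P = 2.1 × 103 = 216.3 kN
L_e = K·L = 0.7 × 5.48 = 3.836 m
Required I = P_cr·L_e²/(π²E) = 2.163×10^5 × 3.836² / (π² × 9.61×10^10) = 3.356×10^-6 m⁴
I_req = 3.356×10^6 mm⁴
Solid square: I = a⁴/12  ⇒  a = (12I)^(1/4) = (12×3.356×10^6)^(1/4) = 79.7 mm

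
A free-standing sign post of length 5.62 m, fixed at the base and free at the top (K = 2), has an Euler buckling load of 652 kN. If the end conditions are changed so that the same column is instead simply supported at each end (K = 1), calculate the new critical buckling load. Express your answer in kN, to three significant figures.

P_cr ≈ 2610 kN

P_cr ∝ 1/K², so P_cr,new = P_cr,old × (K_old/K_new)² = 652 × (2/1)²
= 652 × 4.000 = 2610 kN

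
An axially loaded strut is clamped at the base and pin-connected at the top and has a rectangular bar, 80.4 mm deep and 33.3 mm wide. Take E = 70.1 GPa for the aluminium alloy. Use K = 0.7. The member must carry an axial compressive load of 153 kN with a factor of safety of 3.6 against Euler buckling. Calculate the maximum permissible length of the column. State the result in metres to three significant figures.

L_max ≈ 0.796 m

Buckling occurs about the weak axis: I_min = h·b³/12 with b = 33.3 mm (the shorter side).
I_min = 80.4×33.3³/12 = 2.474×10^5 mm⁴
I = 2.474×10^-7 m⁴
Required critical load P_cr = n·P = 3.6 × 153 = 550.8 kN = 5.508×10^5 N
From P_cr = π²EI/(K·L)²:  L = (1/K)·√(π²EI/P_cr) = (1/0.7)·√(π²×7.01×10^10×2.474×10^-7/5.508×10^5)
L = 0.796 m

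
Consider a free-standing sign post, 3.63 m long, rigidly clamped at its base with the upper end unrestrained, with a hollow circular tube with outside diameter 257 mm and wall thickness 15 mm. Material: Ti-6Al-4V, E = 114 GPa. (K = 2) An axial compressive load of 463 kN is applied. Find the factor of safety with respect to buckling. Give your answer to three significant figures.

n ≈ 3.86

Inner diameter d_i = 257 − 2×15 = 227.0 mm
I = π(d_o⁴ − d_i⁴)/64 = π(257⁴ − 227.0⁴)/64 = 8.380×10^7 mm⁴
I = 8.380×10^7 mm⁴ = 8.380×10^-5 m⁴
Effective length L_e = K·L = 2 × 3.63 = 7.260 m
P_cr = π²EI / L_e² = π² × 114×10⁹ × 8.380×10^-5 / 7.260² = 1.789×10^6 N
Factor of safety n = P_cr / P = 1788.9 / 463 = 3.86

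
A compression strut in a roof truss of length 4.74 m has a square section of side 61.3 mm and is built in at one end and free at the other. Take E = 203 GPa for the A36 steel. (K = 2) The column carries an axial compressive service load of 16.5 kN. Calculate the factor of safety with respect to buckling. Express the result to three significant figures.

I = a⁴/12 = 61.3⁴/12 = 1.177×10^6 mm⁴
I = 1.177×10^6 mm⁴ = 1.177×10^-6 m⁴
Effective length L_e = K·L = 2 × 4.74 = 9.480 m
P_cr = π²EI / L_e² = π² × 203×10⁹ × 1.177×10^-6 / 9.480² = 2.623×10^4 N
Factor of safety n = P_cr / P = 26.233 / 16.5 = 1.59

n ≈ 1.59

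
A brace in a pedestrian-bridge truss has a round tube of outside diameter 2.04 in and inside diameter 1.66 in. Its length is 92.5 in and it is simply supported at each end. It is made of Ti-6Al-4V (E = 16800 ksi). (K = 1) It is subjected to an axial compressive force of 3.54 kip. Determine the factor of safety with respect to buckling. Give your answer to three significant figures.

n ≈ 2.61

d_o = 2.04 in, d_i = 1.66 in
I = π(d_o⁴ − d_i⁴)/64 = π(2.04⁴ − 1.660⁴)/64 = 0.4774 in⁴
Effective length L_e = K·L = 1 × 92.5 = 92.50 in
P_cr = π²EI / L_e² = π² × 16800×10³ × 0.4774 / 92.50² = 9.251×10^3 lb
Factor of safety n = P_cr / P = 9.2515 / 3.54 = 2.61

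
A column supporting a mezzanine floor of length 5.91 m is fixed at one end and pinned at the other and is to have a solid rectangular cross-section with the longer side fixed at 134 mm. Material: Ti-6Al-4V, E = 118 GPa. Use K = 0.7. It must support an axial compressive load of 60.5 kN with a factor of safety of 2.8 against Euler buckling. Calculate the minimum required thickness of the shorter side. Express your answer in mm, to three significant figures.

Required P_cr = n·P = 2.8 × 60.5 = 169.4 kN
L_e = K·L = 0.7 × 5.91 = 4.137 m
Required I = P_cr·L_e²/(π²E) = 1.694×10^5 × 4.137² / (π² × 1.18×10^11) = 2.489×10^-6 m⁴
I_req = 2.489×10^6 mm⁴
Rectangle, weak axis: I_min = h·b³/12 with h = 134 mm fixed  ⇒  b = (12I/h)^(1/3) = 60.6 mm

b ≈ 60.6 mm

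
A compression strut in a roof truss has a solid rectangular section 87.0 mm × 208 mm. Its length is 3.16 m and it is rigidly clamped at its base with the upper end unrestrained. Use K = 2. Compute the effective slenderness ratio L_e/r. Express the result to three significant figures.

For a rectangle r_min = b/√12 = 87.0/√12 = 25.11 mm
L_e = K·L = 2 × 3.16 m = 6.320 m = 6320.0 mm
λ = L_e / r_min = 6320.0 / 25.11 = 252

λ ≈ 252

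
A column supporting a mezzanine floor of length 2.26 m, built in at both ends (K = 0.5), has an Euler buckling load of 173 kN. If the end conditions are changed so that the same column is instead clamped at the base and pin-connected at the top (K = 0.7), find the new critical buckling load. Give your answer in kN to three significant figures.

P_cr ≈ 88.3 kN

P_cr ∝ 1/K², so P_cr,new = P_cr,old × (K_old/K_new)² = 173 × (0.5/0.7)²
= 173 × 0.5102 = 88.3 kN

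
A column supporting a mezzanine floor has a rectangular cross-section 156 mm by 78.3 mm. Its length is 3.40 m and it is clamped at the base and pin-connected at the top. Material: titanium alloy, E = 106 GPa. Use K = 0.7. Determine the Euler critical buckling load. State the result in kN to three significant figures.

Buckling occurs about the weak axis: I_min = h·b³/12 with b = 78.3 mm (the shorter side).
I_min = 156×78.3³/12 = 6.241×10^6 mm⁴
I = 6.241×10^6 mm⁴ = 6.241×10^-6 m⁴
Effective length L_e = K·L = 0.7 × 3.40 = 2.380 m
P_cr = π²EI / L_e² = π² × 106×10⁹ × 6.241×10^-6 / 2.380² = 1.153×10^6 N

P_cr ≈ 1150 kN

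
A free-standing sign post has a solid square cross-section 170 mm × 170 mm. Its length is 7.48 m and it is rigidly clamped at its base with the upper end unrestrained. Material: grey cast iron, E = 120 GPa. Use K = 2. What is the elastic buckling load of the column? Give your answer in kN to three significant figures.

P_cr ≈ 368 kN

I = a⁴/12 = 170⁴/12 = 6.960×10^7 mm⁴
I = 6.960×10^7 mm⁴ = 6.960×10^-5 m⁴
Effective length L_e = K·L = 2 × 7.48 = 14.96 m
P_cr = π²EI / L_e² = π² × 120×10⁹ × 6.960×10^-5 / 14.96² = 3.683×10^5 N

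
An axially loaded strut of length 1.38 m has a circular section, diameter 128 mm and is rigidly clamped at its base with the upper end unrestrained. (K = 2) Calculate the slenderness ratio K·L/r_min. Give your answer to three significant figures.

λ ≈ 86.2

I = πd⁴/64 = π×128⁴/64 = 1.318×10^7 mm⁴
A = 1.287×10^4 mm²;  r_min = √(I/A) = √(1.318×10^7/1.287×10^4) = 32.00 mm
L_e = K·L = 2 × 1.38 m = 2.760 m = 2760.0 mm
λ = L_e / r_min = 2760.0 / 32.00 = 86.2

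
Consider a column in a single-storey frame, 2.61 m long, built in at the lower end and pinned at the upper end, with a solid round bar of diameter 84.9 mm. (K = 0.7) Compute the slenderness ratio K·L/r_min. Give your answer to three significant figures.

For a solid circle r = d/4 = 84.9/4 = 21.22 mm
L_e = K·L = 0.7 × 2.61 m = 1.827 m = 1827.0 mm
λ = L_e / r_min = 1827.0 / 21.22 = 86.1

λ ≈ 86.1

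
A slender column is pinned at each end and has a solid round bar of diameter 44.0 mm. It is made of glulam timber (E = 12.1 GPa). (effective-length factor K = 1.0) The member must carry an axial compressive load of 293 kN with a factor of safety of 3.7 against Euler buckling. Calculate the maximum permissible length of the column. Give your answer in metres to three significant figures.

L_max ≈ 0.142 m

I = πd⁴/64 = π×44.0⁴/64 = 1.840×10^5 mm⁴
I = 1.840×10^-7 m⁴
Required critical load P_cr = n·P = 3.7 × 293 = 1084 kN = 1.084×10^6 N
From P_cr = π²EI/(K·L)²:  L = (1/K)·√(π²EI/P_cr) = (1/1)·√(π²×1.21×10^10×1.840×10^-7/1.084×10^6)
L = 0.142 m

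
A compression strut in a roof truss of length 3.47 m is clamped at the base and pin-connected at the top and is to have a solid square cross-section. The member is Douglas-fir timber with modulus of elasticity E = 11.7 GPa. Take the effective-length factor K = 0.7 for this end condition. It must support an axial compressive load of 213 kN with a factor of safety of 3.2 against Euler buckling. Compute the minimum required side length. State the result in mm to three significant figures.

Required P_cr = n·P = 3.2 × 213 = 681.6 kN
L_e = K·L = 0.7 × 3.47 = 2.429 m
Required I = P_cr·L_e²/(π²E) = 6.816×10^5 × 2.429² / (π² × 1.17×10^10) = 3.483×10^-5 m⁴
I_req = 3.483×10^7 mm⁴
Solid square: I = a⁴/12  ⇒  a = (12I)^(1/4) = (12×3.483×10^7)^(1/4) = 143 mm

a ≈ 143 mm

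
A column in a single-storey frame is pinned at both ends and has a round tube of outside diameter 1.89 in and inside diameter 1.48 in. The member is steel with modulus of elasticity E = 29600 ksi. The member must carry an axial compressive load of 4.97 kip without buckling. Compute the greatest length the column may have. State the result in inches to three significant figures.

L_max ≈ 152 in

d_o = 1.89 in, d_i = 1.48 in
I = π(d_o⁴ − d_i⁴)/64 = π(1.89⁴ − 1.480⁴)/64 = 0.3908 in⁴
At the buckling limit P_cr = P = 4.970×10^3 lb
From P_cr = π²EI/(K·L)²:  L = (1/K)·√(π²EI/P_cr) = (1/1)·√(π²×2.96×10^7×0.3908/4.970×10^3)
L = 152 in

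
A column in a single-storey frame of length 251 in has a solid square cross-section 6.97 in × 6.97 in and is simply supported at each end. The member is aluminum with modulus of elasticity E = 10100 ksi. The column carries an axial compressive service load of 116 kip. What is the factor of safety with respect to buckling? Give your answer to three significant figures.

I = a⁴/12 = 6.97⁴/12 = 196.7 in⁴
Effective length L_e = K·L = 1 × 251 = 251.0 in
P_cr = π²EI / L_e² = π² × 10100×10³ × 196.7 / 251.0² = 3.112×10^5 lb
Factor of safety n = P_cr / P = 311.19 / 116 = 2.68

n ≈ 2.68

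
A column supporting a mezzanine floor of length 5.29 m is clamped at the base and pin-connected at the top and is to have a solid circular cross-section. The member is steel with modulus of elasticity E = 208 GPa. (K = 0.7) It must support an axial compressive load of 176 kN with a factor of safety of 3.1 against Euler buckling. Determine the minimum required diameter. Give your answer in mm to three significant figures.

Required P_cr = n·P = 3.1 × 176 = 545.6 kN
L_e = K·L = 0.7 × 5.29 = 3.703 m
Required I = P_cr·L_e²/(π²E) = 5.456×10^5 × 3.703² / (π² × 2.08×10^11) = 3.644×10^-6 m⁴
I_req = 3.644×10^6 mm⁴
Solid circle: I = πd⁴/64  ⇒  d = (64I/π)^(1/4) = (64×3.644×10^6/π)^(1/4) = 92.8 mm

d ≈ 92.8 mm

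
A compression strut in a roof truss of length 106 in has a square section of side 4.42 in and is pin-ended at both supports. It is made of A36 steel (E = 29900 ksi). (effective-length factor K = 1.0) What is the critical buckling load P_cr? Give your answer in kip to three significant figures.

I = a⁴/12 = 4.42⁴/12 = 31.81 in⁴
Effective length L_e = K·L = 1 × 106 = 106.0 in
P_cr = π²EI / L_e² = π² × 29900×10³ × 31.81 / 106.0² = 8.353×10^5 lb

P_cr ≈ 835 kip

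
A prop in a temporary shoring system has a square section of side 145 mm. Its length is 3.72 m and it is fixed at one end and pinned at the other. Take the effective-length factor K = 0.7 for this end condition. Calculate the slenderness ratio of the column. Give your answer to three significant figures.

For a square r = a/√12 = 145/√12 = 41.86 mm
L_e = K·L = 0.7 × 3.72 m = 2.604 m = 2604.0 mm
λ = L_e / r_min = 2604.0 / 41.86 = 62.2

λ ≈ 62.2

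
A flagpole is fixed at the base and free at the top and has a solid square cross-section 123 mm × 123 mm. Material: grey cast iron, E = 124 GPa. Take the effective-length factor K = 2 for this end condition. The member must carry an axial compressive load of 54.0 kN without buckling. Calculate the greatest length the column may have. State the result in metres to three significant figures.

I = a⁴/12 = 123⁴/12 = 1.907×10^7 mm⁴
I = 1.907×10^-5 m⁴
At the buckling limit P_cr = P = 5.400×10^4 N
From P_cr = π²EI/(K·L)²:  L = (1/K)·√(π²EI/P_cr) = (1/2)·√(π²×1.24×10^11×1.907×10^-5/5.400×10^4)
L = 10.4 m

L_max ≈ 10.4 m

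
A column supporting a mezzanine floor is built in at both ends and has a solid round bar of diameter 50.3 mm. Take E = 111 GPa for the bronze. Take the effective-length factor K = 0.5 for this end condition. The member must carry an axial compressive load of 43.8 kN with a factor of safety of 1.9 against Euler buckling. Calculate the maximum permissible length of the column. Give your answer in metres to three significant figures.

L_max ≈ 4.07 m

I = πd⁴/64 = π×50.3⁴/64 = 3.142×10^5 mm⁴
I = 3.142×10^-7 m⁴
Required critical load P_cr = n·P = 1.9 × 43.8 = 83.22 kN = 8.322×10^4 N
From P_cr = π²EI/(K·L)²:  L = (1/K)·√(π²EI/P_cr) = (1/0.5)·√(π²×1.11×10^11×3.142×10^-7/8.322×10^4)
L = 4.07 m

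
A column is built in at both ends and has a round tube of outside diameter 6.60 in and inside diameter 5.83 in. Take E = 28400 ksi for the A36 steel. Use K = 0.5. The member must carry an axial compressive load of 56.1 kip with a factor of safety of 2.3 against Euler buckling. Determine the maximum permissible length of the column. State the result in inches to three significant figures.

d_o = 6.60 in, d_i = 5.83 in
I = π(d_o⁴ − d_i⁴)/64 = π(6.60⁴ − 5.830⁴)/64 = 36.43 in⁴
Required critical load P_cr = n·P = 2.3 × 56.1 = 129.0 kip = 1.290×10^5 lb
From P_cr = π²EI/(K·L)²:  L = (1/K)·√(π²EI/P_cr) = (1/0.5)·√(π²×2.84×10^7×36.43/1.290×10^5)
L = 563 in

L_max ≈ 563 in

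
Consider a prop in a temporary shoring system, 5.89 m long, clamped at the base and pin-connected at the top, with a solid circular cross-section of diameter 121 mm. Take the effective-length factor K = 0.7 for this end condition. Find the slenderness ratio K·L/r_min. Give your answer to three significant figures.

λ ≈ 136

For a solid circle r = d/4 = 121/4 = 30.25 mm
L_e = K·L = 0.7 × 5.89 m = 4.123 m = 4123.0 mm
λ = L_e / r_min = 4123.0 / 30.25 = 136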